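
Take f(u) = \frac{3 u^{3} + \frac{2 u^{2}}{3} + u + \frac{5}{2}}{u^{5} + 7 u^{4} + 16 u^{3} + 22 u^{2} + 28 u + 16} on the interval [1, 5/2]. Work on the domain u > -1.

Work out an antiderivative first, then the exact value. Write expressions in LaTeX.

Antiderivative: F(u) = - \frac{5 \log{\left(u + 1 \right)}}{54} + \frac{125 \log{\left(u + 2 \right)}}{72} - \frac{1097 \log{\left(u + 4 \right)}}{648} + \frac{2 \log{\left(u^{2} + 2 \right)}}{81} - \frac{127 \sqrt{2} \operatorname{atan}{\left(\frac{\sqrt{2} u}{2} \right)}}{648}; value = - \frac{1097 \log{\left(\frac{13}{2} \right)}}{648} - \frac{1141 \log{\left(3 \right)}}{648} - \frac{127 \sqrt{2} \operatorname{atan}{\left(\frac{5 \sqrt{2}}{4} \right)}}{648} - \frac{5 \log{\left(\frac{7}{2} \right)}}{54} + \frac{2 \log{\left(\frac{33}{4} \right)}}{81} + \frac{5 \log{\left(2 \right)}}{54} + \frac{127 \sqrt{2} \operatorname{atan}{\left(\frac{\sqrt{2}}{2} \right)}}{648} + \frac{125 \log{\left(\frac{9}{2} \right)}}{72} + \frac{1097 \log{\left(5 \right)}}{648}

Factor the denominator (6 \left(u + 1\right) \left(u + 2\right) \left(u + 4\right) \left(u^{2} + 2\right)) and decompose: f = \frac{16 u - 127}{324 \left(u^{2} + 2\right)} - \frac{1097}{648 \left(u + 4\right)} + \frac{125}{72 \left(u + 2\right)} - \frac{5}{54 \left(u + 1\right)}; each piece integrates to a log, atan, or power term.
F(u) = - \frac{5 \log{\left(u + 1 \right)}}{54} + \frac{125 \log{\left(u + 2 \right)}}{72} - \frac{1097 \log{\left(u + 4 \right)}}{648} + \frac{2 \log{\left(u^{2} + 2 \right)}}{81} - \frac{127 \sqrt{2} \operatorname{atan}{\left(\frac{\sqrt{2} u}{2} \right)}}{648} is an antiderivative of f.
Check: d/du[- \frac{5 \log{\left(u + 1 \right)}}{54} + \frac{125 \log{\left(u + 2 \right)}}{72} - \frac{1097 \log{\left(u + 4 \right)}}{648} + \frac{2 \log{\left(u^{2} + 2 \right)}}{81} - \frac{127 \sqrt{2} \operatorname{atan}{\left(\frac{\sqrt{2} u}{2} \right)}}{648}] = \frac{18 u^{3} + 4 u^{2} + 6 u + 15}{6 u^{5} + 42 u^{4} + 96 u^{3} + 132 u^{2} + 168 u + 96}, which equals f(u).
F(5/2) = - \frac{1097 \log{\left(\frac{13}{2} \right)}}{648} - \frac{127 \sqrt{2} \operatorname{atan}{\left(\frac{5 \sqrt{2}}{4} \right)}}{648} - \frac{5 \log{\left(\frac{7}{2} \right)}}{54} + \frac{2 \log{\left(\frac{33}{4} \right)}}{81} + \frac{125 \log{\left(\frac{9}{2} \right)}}{72}; F(1) = - \frac{1097 \log{\left(5 \right)}}{648} - \frac{127 \sqrt{2} \operatorname{atan}{\left(\frac{\sqrt{2}}{2} \right)}}{648} - \frac{5 \log{\left(2 \right)}}{54} + \frac{1141 \log{\left(3 \right)}}{648}.
Integral = F(5/2) - F(1) = - \frac{1097 \log{\left(\frac{13}{2} \right)}}{648} - \frac{1141 \log{\left(3 \right)}}{648} - \frac{127 \sqrt{2} \operatorname{atan}{\left(\frac{5 \sqrt{2}}{4} \right)}}{648} - \frac{5 \log{\left(\frac{7}{2} \right)}}{54} + \frac{2 \log{\left(\frac{33}{4} \right)}}{81} + \frac{5 \log{\left(2 \right)}}{54} + \frac{127 \sqrt{2} \operatorname{atan}{\left(\frac{\sqrt{2}}{2} \right)}}{648} + \frac{125 \log{\left(\frac{9}{2} \right)}}{72} + \frac{1097 \log{\left(5 \right)}}{648}.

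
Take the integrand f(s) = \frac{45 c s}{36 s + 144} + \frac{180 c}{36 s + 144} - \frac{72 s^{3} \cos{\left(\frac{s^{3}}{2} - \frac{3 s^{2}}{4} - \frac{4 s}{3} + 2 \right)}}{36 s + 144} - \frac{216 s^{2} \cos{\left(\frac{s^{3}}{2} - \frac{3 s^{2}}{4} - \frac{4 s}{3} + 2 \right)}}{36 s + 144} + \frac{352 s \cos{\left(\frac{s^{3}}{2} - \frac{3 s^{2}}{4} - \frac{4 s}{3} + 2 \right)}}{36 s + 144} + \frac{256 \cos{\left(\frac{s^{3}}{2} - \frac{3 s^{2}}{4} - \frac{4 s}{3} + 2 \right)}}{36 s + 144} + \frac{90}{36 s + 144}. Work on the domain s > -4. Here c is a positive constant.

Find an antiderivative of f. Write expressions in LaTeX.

An antiderivative is F(s) = \frac{5 c s}{4} + \frac{5 \log{\left(\frac{s}{2} + 2 \right)}}{2} - \frac{4 \sin{\left(\frac{s^{3}}{2} - \frac{3 s^{2}}{4} - \frac{4 s}{3} + 2 \right)}}{3}.

The integrand splits into summands that can be handled one at a time.
Check: d/ds[\frac{5 c s}{4} + \frac{5 \log{\left(\frac{s}{2} + 2 \right)}}{2} - \frac{4 \sin{\left(\frac{s^{3}}{2} - \frac{3 s^{2}}{4} - \frac{4 s}{3} + 2 \right)}}{3}] = \frac{45 c s + 180 c - 72 s^{3} \cos{\left(\frac{s^{3}}{2} - \frac{3 s^{2}}{4} - \frac{4 s}{3} + 2 \right)} - 216 s^{2} \cos{\left(\frac{s^{3}}{2} - \frac{3 s^{2}}{4} - \frac{4 s}{3} + 2 \right)} + 352 s \cos{\left(\frac{s^{3}}{2} - \frac{3 s^{2}}{4} - \frac{4 s}{3} + 2 \right)} + 256 \cos{\left(\frac{s^{3}}{2} - \frac{3 s^{2}}{4} - \frac{4 s}{3} + 2 \right)} + 90}{36 s + 144}, which equals f(s).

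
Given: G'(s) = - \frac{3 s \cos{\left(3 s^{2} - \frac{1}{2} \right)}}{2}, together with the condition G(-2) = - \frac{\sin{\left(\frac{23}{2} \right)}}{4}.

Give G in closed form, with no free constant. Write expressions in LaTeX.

The substitution u = 3 s^{2} - \frac{1}{2} works: G'(s) is exactly (dG/du)*(du/ds) for that inner function.
A general antiderivative is - \frac{\sin{\left(3 s^{2} - \frac{1}{2} \right)}}{4} + C.
The condition gives C = - \frac{\sin{\left(\frac{23}{2} \right)}}{4} - (- \frac{\sin{\left(\frac{23}{2} \right)}}{4}) = 0.
So G(s) = - \frac{\sin{\left(3 s^{2} - \frac{1}{2} \right)}}{4}.
Check: d/ds[- \frac{\sin{\left(3 s^{2} - \frac{1}{2} \right)}}{4}] = - \frac{3 s \cos{\left(3 s^{2} - \frac{1}{2} \right)}}{2} = G'(s).

G(s) = - \frac{\sin{\left(3 s^{2} - \frac{1}{2} \right)}}{4}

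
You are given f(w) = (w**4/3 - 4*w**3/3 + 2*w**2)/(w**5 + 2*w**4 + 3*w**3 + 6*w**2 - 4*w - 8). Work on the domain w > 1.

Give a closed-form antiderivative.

The denominator factors as 3*(w - 1)*(w + 1)*(w + 2)*(w**2 + 4); partial fractions split f into directly integrable pieces: -(5*w + 6)/(15*(w**2 + 4)) + 1/(w + 2) - 11/(30*(w + 1)) + 1/(30*(w - 1)).
Check: d/dw[-(-log(w - 1) + 11*log(w + 1) - 30*log(w + 2) + 5*log(w**2 + 4) + 6*atan(w/2))/30] = (w**4 - 4*w**3 + 6*w**2)/(3*w**5 + 6*w**4 + 9*w**3 + 18*w**2 - 12*w - 24), which equals f(w).

An antiderivative is F(w) = -(-log(w - 1) + 11*log(w + 1) - 30*log(w + 2) + 5*log(w**2 + 4) + 6*atan(w/2))/30.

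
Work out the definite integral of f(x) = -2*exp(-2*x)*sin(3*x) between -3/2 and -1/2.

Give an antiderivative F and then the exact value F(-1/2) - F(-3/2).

Antiderivative: F(x) = 4*exp(-2*x)*sin(3*x)/13 + 6*exp(-2*x)*cos(3*x)/13; value = 4*exp(3)*sin(9/2)/13 - 4*exp(1)*sin(3/2)/13 + 6*exp(1)*cos(3/2)/13 - 6*exp(3)*cos(9/2)/13

Any candidate F(x) must reproduce f(x) exactly when differentiated.
F(x) = 4*exp(-2*x)*sin(3*x)/13 + 6*exp(-2*x)*cos(3*x)/13 is an antiderivative of f.
Check: d/dx[4*exp(-2*x)*sin(3*x)/13 + 6*exp(-2*x)*cos(3*x)/13] = -2*exp(-2*x)*sin(3*x) = f(x).
F(-1/2) = -4*exp(1)*sin(3/2)/13 + 6*exp(1)*cos(3/2)/13; F(-3/2) = 6*exp(3)*cos(9/2)/13 - 4*exp(3)*sin(9/2)/13.
Integral = F(-1/2) - F(-3/2) = 4*exp(3)*sin(9/2)/13 - 4*exp(1)*sin(3/2)/13 + 6*exp(1)*cos(3/2)/13 - 6*exp(3)*cos(9/2)/13.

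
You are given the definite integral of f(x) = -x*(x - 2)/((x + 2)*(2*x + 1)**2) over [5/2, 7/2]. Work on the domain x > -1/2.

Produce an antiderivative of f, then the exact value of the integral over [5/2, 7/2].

Antiderivative: F(x) = 23*log(x + 1/2)/36 - 8*log(x + 2)/9 + 5/(24*x + 12); value = -8*log(11/2)/9 - 23*log(3)/36 - 5/288 + 23*log(4)/36 + 8*log(9/2)/9

Factor the denominator ((x + 2)*(2*x + 1)**2) and decompose: f = 23/(18*(2*x + 1)) - 5/(6*(2*x + 1)**2) - 8/(9*(x + 2)); each piece integrates to a log, atan, or power term.
F(x) = 23*log(x + 1/2)/36 - 8*log(x + 2)/9 + 5/(24*x + 12) is an antiderivative of f.
Check: d/dx[23*log(x + 1/2)/36 - 8*log(x + 2)/9 + 5/(24*x + 12)] = (-x**2 + 2*x)/(4*x**3 + 12*x**2 + 9*x + 2), which equals f(x).
F(7/2) = -8*log(11/2)/9 + 5/96 + 23*log(4)/36; F(5/2) = -8*log(9/2)/9 + 5/72 + 23*log(3)/36.
Integral = F(7/2) - F(5/2) = -8*log(11/2)/9 - 23*log(3)/36 - 5/288 + 23*log(4)/36 + 8*log(9/2)/9.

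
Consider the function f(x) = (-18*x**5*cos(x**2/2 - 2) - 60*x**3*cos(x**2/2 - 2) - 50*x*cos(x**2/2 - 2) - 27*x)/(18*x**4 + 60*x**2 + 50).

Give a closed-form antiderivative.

A first test for any F(x): its x-derivative must equal f(x) identically.
Check: d/dx[(-12*x**2*sin(x**2/2 - 2) - 20*sin(x**2/2 - 2) + 9)/(12*x**2 + 20)] = (-18*x**5*cos(x**2/2 - 2) - 60*x**3*cos(x**2/2 - 2) - 50*x*cos(x**2/2 - 2) - 27*x)/(18*x**4 + 60*x**2 + 50) = f(x).

An antiderivative is F(x) = (-12*x**2*sin(x**2/2 - 2) - 20*sin(x**2/2 - 2) + 9)/(12*x**2 + 20).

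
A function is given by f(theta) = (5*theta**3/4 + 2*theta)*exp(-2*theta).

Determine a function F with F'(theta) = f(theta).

f has the shape u'v + uv' for u = -5*theta**3/8 - 15*theta**2/16 - 31*theta/16 - 31/32 and v = exp(-2*theta) — it is the derivative of the product u*v.
Check: d/dtheta[(-20*theta**3 - 30*theta**2 - 62*theta - 31)*exp(-2*theta)/32] = (5*theta**3 + 8*theta)*exp(-2*theta)/4, which equals f(theta).

An antiderivative is F(theta) = (-20*theta**3 - 30*theta**2 - 62*theta - 31)*exp(-2*theta)/32.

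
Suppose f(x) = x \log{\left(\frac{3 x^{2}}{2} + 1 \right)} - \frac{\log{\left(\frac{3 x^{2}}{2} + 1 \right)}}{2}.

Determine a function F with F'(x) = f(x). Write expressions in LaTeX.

An antiderivative is F(x) = \frac{x^{2} \log{\left(\frac{3 x^{2}}{2} + 1 \right)}}{2} - \frac{x^{2}}{2} - \frac{x \log{\left(\frac{3 x^{2}}{2} + 1 \right)}}{2} + x + \frac{\log{\left(x^{2} + \frac{2}{3} \right)}}{3} - \frac{\sqrt{6} \operatorname{atan}{\left(\frac{\sqrt{6} x}{2} \right)}}{3}.

The integrand splits into summands that can be handled one at a time.
Check: d/dx[\frac{x^{2} \log{\left(\frac{3 x^{2}}{2} + 1 \right)}}{2} - \frac{x^{2}}{2} - \frac{x \log{\left(\frac{3 x^{2}}{2} + 1 \right)}}{2} + x + \frac{\log{\left(x^{2} + \frac{2}{3} \right)}}{3} - \frac{\sqrt{6} \operatorname{atan}{\left(\frac{\sqrt{6} x}{2} \right)}}{3}] = x \log{\left(\frac{3 x^{2}}{2} + 1 \right)} - \frac{\log{\left(\frac{3 x^{2}}{2} + 1 \right)}}{2} = f(x).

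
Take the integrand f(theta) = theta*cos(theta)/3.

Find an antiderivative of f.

An antiderivative is F(theta) = theta*sin(theta)/3 + cos(theta)/3.

Any candidate F(theta) must reproduce f(theta) exactly when differentiated.
Check: d/dtheta[theta*sin(theta)/3 + cos(theta)/3] = theta*cos(theta)/3 = f(theta).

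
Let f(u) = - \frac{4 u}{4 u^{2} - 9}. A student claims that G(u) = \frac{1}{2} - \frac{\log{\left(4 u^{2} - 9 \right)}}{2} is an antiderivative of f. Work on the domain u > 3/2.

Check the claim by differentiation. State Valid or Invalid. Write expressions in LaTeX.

d/du[G] = - \frac{4 u}{4 u^{2} - 9}
This equals f(u) exactly, so the claim holds.

Valid: G'(u) = f(u).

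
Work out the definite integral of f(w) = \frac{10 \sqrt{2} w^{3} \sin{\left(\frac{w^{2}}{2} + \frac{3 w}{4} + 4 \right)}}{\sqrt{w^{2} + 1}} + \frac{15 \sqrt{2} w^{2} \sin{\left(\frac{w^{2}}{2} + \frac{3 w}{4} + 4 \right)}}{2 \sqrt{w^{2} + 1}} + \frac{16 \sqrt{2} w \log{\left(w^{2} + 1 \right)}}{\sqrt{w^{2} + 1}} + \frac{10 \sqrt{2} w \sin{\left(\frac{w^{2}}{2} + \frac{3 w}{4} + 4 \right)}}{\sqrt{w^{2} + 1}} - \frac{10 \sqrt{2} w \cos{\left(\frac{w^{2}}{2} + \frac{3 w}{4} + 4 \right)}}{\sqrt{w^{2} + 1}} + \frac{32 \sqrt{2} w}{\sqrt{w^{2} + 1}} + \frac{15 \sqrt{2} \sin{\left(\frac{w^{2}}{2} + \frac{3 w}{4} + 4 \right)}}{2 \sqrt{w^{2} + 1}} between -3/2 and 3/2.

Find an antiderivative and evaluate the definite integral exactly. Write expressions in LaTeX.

Antiderivative: F(w) = - 4 \sqrt{2 w^{2} + 2} \left(- 4 \log{\left(w^{2} + 1 \right)} + \frac{5 \cos{\left(\frac{w^{2}}{2} + \frac{3 w}{4} + 4 \right)}}{2}\right); value = - 5 \sqrt{26} \cos{\left(\frac{25}{4} \right)} + 5 \sqrt{26} \cos{\left(4 \right)}

Recognize the product-rule pattern: f = u'v + uv' with u = - 4 \sqrt{2 w^{2} + 2}, v = - 4 \log{\left(w^{2} + 1 \right)} + \frac{5 \cos{\left(\frac{w^{2}}{2} + \frac{3 w}{4} + 4 \right)}}{2}, so integration by parts undoes it.
F(w) = - 4 \sqrt{2 w^{2} + 2} \left(- 4 \log{\left(w^{2} + 1 \right)} + \frac{5 \cos{\left(\frac{w^{2}}{2} + \frac{3 w}{4} + 4 \right)}}{2}\right) is an antiderivative of f.
Check: d/dw[- 4 \sqrt{2 w^{2} + 2} \left(- 4 \log{\left(w^{2} + 1 \right)} + \frac{5 \cos{\left(\frac{w^{2}}{2} + \frac{3 w}{4} + 4 \right)}}{2}\right)] = \frac{20 \sqrt{2} w^{3} \sin{\left(\frac{w^{2}}{2} + \frac{3 w}{4} + 4 \right)} + 15 \sqrt{2} w^{2} \sin{\left(\frac{w^{2}}{2} + \frac{3 w}{4} + 4 \right)} + 32 \sqrt{2} w \log{\left(w^{2} + 1 \right)} + 20 \sqrt{2} w \sin{\left(\frac{w^{2}}{2} + \frac{3 w}{4} + 4 \right)} - 20 \sqrt{2} w \cos{\left(\frac{w^{2}}{2} + \frac{3 w}{4} + 4 \right)} + 64 \sqrt{2} w + 15 \sqrt{2} \sin{\left(\frac{w^{2}}{2} + \frac{3 w}{4} + 4 \right)}}{2 \sqrt{w^{2} + 1}}, which equals f(w).
F(3/2) = - 5 \sqrt{26} \cos{\left(\frac{25}{4} \right)} + 8 \sqrt{26} \log{\left(\frac{13}{4} \right)}; F(-3/2) = - 5 \sqrt{26} \cos{\left(4 \right)} + 8 \sqrt{26} \log{\left(\frac{13}{4} \right)}.
Integral = F(3/2) - F(-3/2) = - 5 \sqrt{26} \cos{\left(\frac{25}{4} \right)} + 5 \sqrt{26} \cos{\left(4 \right)}.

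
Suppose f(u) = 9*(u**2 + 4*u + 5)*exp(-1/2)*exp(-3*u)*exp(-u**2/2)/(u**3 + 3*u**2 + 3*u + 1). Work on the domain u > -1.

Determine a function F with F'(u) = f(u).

f has the shape v'r + vr' for v = -9/(u + 1)**2 and r = exp(-u**2/2 - 3*u - 1/2) — it is the derivative of the product v*r.
Check: d/du[-9/(u**2*exp(1/2)*exp(3*u)*exp(u**2/2) + 2*u*exp(1/2)*exp(3*u)*exp(u**2/2) + exp(1/2)*exp(3*u)*exp(u**2/2))] = (9*u**2 + 36*u + 45)/(u**3*exp(1/2)*exp(3*u)*exp(u**2/2) + 3*u**2*exp(1/2)*exp(3*u)*exp(u**2/2) + 3*u*exp(1/2)*exp(3*u)*exp(u**2/2) + exp(1/2)*exp(3*u)*exp(u**2/2)), which equals f(u).

An antiderivative is F(u) = -9/(u**2*exp(1/2)*exp(3*u)*exp(u**2/2) + 2*u*exp(1/2)*exp(3*u)*exp(u**2/2) + exp(1/2)*exp(3*u)*exp(u**2/2)).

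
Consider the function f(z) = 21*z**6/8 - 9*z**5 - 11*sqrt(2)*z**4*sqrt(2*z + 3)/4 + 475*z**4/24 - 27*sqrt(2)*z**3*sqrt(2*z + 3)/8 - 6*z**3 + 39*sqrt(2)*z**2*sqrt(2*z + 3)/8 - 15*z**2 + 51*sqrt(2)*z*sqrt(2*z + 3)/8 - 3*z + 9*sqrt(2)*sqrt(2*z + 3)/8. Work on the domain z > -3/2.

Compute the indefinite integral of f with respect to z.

Recognize the product-rule pattern: f = u'v + uv' with u = -3*z**3/4 + z**2 + 3*z/4, v = -z**4/2 + 4*z**3/3 - 4*z**2 - 2*z + 4*(z + 3/2)**(5/2)/3, so integration by parts undoes it.
Check: d/dz[z*(-3*z**2 + 4*z + 3)*(-3*z**4 + 8*z**3 - 24*z**2 - 12*z + sqrt(2)*(2*z + 3)**(5/2))/24] = 21*z**6/8 - 9*z**5 - 11*sqrt(2)*z**4*sqrt(2*z + 3)/4 + 475*z**4/24 - 27*sqrt(2)*z**3*sqrt(2*z + 3)/8 - 6*z**3 + 39*sqrt(2)*z**2*sqrt(2*z + 3)/8 - 15*z**2 + 51*sqrt(2)*z*sqrt(2*z + 3)/8 - 3*z + 9*sqrt(2)*sqrt(2*z + 3)/8 = f(z).

F(z) = z*(-3*z**2 + 4*z + 3)*(-3*z**4 + 8*z**3 - 24*z**2 - 12*z + sqrt(2)*(2*z + 3)**(5/2))/24 + C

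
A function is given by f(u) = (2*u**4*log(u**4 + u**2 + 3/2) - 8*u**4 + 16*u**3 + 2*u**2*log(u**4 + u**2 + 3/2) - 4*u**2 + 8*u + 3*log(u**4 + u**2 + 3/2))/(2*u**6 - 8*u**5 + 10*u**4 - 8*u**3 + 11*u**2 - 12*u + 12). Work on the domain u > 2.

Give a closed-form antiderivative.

Recognize the product-rule pattern: f = v'r + vr' with v = -1/(u - 2), r = log(u**4 + u**2 + 3/2), so integration by parts undoes it.
Check: d/du[-log(u**4 + u**2 + 3/2)/(u - 2)] = (2*u**4*log(u**4 + u**2 + 3/2) - 8*u**4 + 16*u**3 + 2*u**2*log(u**4 + u**2 + 3/2) - 4*u**2 + 8*u + 3*log(u**4 + u**2 + 3/2))/(2*u**6 - 8*u**5 + 10*u**4 - 8*u**3 + 11*u**2 - 12*u + 12) = f(u).

An antiderivative is F(u) = -log(u**4 + u**2 + 3/2)/(u - 2).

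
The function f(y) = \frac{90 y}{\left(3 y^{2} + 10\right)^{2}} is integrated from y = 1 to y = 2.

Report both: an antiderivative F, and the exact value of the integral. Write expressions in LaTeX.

f matches the chain-rule pattern g'(h)*h' with inner function h(y) = \frac{y^{2}}{2} + \frac{5}{3}; substituting u = h(y) collapses the integral.
F(y) = - \frac{15}{3 y^{2} + 10} is an antiderivative of f.
Check: d/dy[- \frac{15}{3 y^{2} + 10}] = \frac{90 y}{9 y^{4} + 60 y^{2} + 100}, which equals f(y).
F(2) = - \frac{15}{22}; F(1) = - \frac{15}{13}.
Integral = F(2) - F(1) = \frac{135}{286}.

Antiderivative: F(y) = - \frac{15}{3 y^{2} + 10}; value = \frac{135}{286}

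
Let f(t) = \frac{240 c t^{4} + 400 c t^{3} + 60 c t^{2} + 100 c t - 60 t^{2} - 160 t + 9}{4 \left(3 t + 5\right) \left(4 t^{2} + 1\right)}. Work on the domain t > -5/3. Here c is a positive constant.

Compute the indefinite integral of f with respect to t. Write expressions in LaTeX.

For F(t) to be correct the identity F'(t) - f(t) = 0 must hold.
Check: d/dt[\frac{5 c t^{2}}{2} + \frac{3 \log{\left(3 t + 5 \right)}}{4} - \log{\left(4 t^{2} + 1 \right)}] = \frac{240 c t^{4} + 400 c t^{3} + 60 c t^{2} + 100 c t - 60 t^{2} - 160 t + 9}{48 t^{3} + 80 t^{2} + 12 t + 20}, which equals f(t).

F(t) = \frac{5 c t^{2}}{2} + \frac{3 \log{\left(3 t + 5 \right)}}{4} - \log{\left(4 t^{2} + 1 \right)} + C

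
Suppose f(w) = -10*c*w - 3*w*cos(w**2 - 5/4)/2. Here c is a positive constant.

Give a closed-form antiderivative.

Integrate term by term and add the pieces.
Check: d/dw[(-20*c*w**2 - 3*sin(w**2 - 5/4))/4] = -10*c*w - 3*w*cos(w**2 - 5/4)/2 = f(w).

An antiderivative is F(w) = (-20*c*w**2 - 3*sin(w**2 - 5/4))/4.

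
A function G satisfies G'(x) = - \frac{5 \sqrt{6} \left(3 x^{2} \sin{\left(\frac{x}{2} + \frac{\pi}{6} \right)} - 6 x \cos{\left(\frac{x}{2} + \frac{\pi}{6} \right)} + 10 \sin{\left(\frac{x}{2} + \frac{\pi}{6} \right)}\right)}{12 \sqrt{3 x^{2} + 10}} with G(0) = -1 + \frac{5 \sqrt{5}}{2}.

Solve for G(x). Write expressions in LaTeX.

Recognize the product-rule pattern: G'(x) = u'v + uv' with u = 5 \sqrt{\frac{x^{2}}{2} + \frac{5}{3}}, v = \cos{\left(\frac{x}{2} + \frac{\pi}{6} \right)}, so integration by parts undoes it.
A general antiderivative is 5 \sqrt{\frac{x^{2}}{2} + \frac{5}{3}} \cos{\left(\frac{x}{2} + \frac{\pi}{6} \right)} + C.
The condition gives C = -1 + \frac{5 \sqrt{5}}{2} - (\frac{5 \sqrt{5}}{2}) = -1.
So G(x) = 5 \sqrt{\frac{x^{2}}{2} + \frac{5}{3}} \cos{\left(\frac{x}{2} + \frac{\pi}{6} \right)} - 1.
Check: d/dx[5 \sqrt{\frac{x^{2}}{2} + \frac{5}{3}} \cos{\left(\frac{x}{2} + \frac{\pi}{6} \right)} - 1] = \frac{- 15 \sqrt{6} x^{2} \sin{\left(\frac{x}{2} + \frac{\pi}{6} \right)} + 30 \sqrt{6} x \cos{\left(\frac{x}{2} + \frac{\pi}{6} \right)} - 50 \sqrt{6} \sin{\left(\frac{x}{2} + \frac{\pi}{6} \right)}}{12 \sqrt{3 x^{2} + 10}}, which equals G'(x).

G(x) = 5 \sqrt{\frac{x^{2}}{2} + \frac{5}{3}} \cos{\left(\frac{x}{2} + \frac{\pi}{6} \right)} - 1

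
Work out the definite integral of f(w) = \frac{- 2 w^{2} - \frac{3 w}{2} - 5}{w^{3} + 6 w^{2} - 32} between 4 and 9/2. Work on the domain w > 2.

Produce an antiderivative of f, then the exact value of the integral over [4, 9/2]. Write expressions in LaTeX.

Antiderivative: F(w) = - \frac{4 \log{\left(w - 2 \right)}}{9} - \frac{14 \log{\left(w + 4 \right)}}{9} - \frac{31}{6 w + 24}; value = - \frac{14 \log{\left(\frac{17}{2} \right)}}{9} - \frac{4 \log{\left(\frac{5}{2} \right)}}{9} + \frac{31}{816} + \frac{4 \log{\left(2 \right)}}{9} + \frac{14 \log{\left(8 \right)}}{9}

Factor the denominator (2 \left(w - 2\right) \left(w + 4\right)^{2}) and decompose: f = - \frac{14}{9 \left(w + 4\right)} + \frac{31}{6 \left(w + 4\right)^{2}} - \frac{4}{9 \left(w - 2\right)}; each piece integrates to a log, atan, or power term.
F(w) = - \frac{4 \log{\left(w - 2 \right)}}{9} - \frac{14 \log{\left(w + 4 \right)}}{9} - \frac{31}{6 w + 24} is an antiderivative of f.
Check: d/dw[- \frac{4 \log{\left(w - 2 \right)}}{9} - \frac{14 \log{\left(w + 4 \right)}}{9} - \frac{31}{6 w + 24}] = \frac{- 4 w^{2} - 3 w - 10}{2 w^{3} + 12 w^{2} - 64}, which equals f(w).
F(9/2) = - \frac{14 \log{\left(\frac{17}{2} \right)}}{9} - \frac{31}{51} - \frac{4 \log{\left(\frac{5}{2} \right)}}{9}; F(4) = - \frac{14 \log{\left(8 \right)}}{9} - \frac{31}{48} - \frac{4 \log{\left(2 \right)}}{9}.
Integral = F(9/2) - F(4) = - \frac{14 \log{\left(\frac{17}{2} \right)}}{9} - \frac{4 \log{\left(\frac{5}{2} \right)}}{9} + \frac{31}{816} + \frac{4 \log{\left(2 \right)}}{9} + \frac{14 \log{\left(8 \right)}}{9}.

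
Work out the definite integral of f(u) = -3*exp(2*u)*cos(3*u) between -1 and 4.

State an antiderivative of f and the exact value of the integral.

A candidate is checked by its d/du: the result must match f(u).
F(u) = 3*(-3*sin(3*u) - 2*cos(3*u))*exp(2*u)/13 is an antiderivative of f.
Check: d/du[3*(-3*sin(3*u) - 2*cos(3*u))*exp(2*u)/13] = -3*exp(2*u)*cos(3*u) = f(u).
F(4) = -6*exp(8)*cos(12)/13 - 9*exp(8)*sin(12)/13; F(-1) = 9*exp(-2)*sin(3)/13 - 6*exp(-2)*cos(3)/13.
Integral = F(4) - F(-1) = -6*exp(8)*cos(12)/13 + 6*exp(-2)*cos(3)/13 - 9*exp(-2)*sin(3)/13 - 9*exp(8)*sin(12)/13.

Antiderivative: F(u) = 3*(-3*sin(3*u) - 2*cos(3*u))*exp(2*u)/13; value = -6*exp(8)*cos(12)/13 + 6*exp(-2)*cos(3)/13 - 9*exp(-2)*sin(3)/13 - 9*exp(8)*sin(12)/13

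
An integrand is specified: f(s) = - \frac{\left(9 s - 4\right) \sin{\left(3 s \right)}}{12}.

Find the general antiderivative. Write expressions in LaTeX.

Differentiate the proposed F(s) back; it has to land on f(s) exactly.
Check: d/ds[\frac{s \cos{\left(3 s \right)}}{4} - \frac{\sin{\left(3 s \right)}}{12} - \frac{\cos{\left(3 s \right)}}{9}] = - \frac{3 s \sin{\left(3 s \right)}}{4} + \frac{\sin{\left(3 s \right)}}{3}, which equals f(s).

F(s) = \frac{s \cos{\left(3 s \right)}}{4} - \frac{\sin{\left(3 s \right)}}{12} - \frac{\cos{\left(3 s \right)}}{9} + C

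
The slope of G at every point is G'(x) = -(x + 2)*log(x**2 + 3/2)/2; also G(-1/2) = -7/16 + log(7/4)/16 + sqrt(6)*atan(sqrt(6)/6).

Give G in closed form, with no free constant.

Whatever form G(x) takes, its d/dx must return the stated G'(x).
A general antiderivative is x**2/4 + 2*x + (-x**2/4 - x)*log(x**2 + 3/2) - 3*log(x**2 + 3/2)/8 - sqrt(6)*atan(sqrt(6)*x/3) + C.
The condition gives C = -7/16 + log(7/4)/16 + sqrt(6)*atan(sqrt(6)/6) - (-15/16 + log(7/4)/16 + sqrt(6)*atan(sqrt(6)/6)) = 1/2.
So G(x) = -x**2*log(x**2 + 3/2)/4 + x**2/4 - x*log(x**2 + 3/2) + 2*x - 3*log(x**2 + 3/2)/8 - sqrt(6)*atan(sqrt(6)*x/3) + 1/2.
Check: d/dx[-x**2*log(x**2 + 3/2)/4 + x**2/4 - x*log(x**2 + 3/2) + 2*x - 3*log(x**2 + 3/2)/8 - sqrt(6)*atan(sqrt(6)*x/3) + 1/2] = -x*log(x**2 + 3/2)/2 - log(x**2 + 3/2), which equals G'(x).

G(x) = -x**2*log(x**2 + 3/2)/4 + x**2/4 - x*log(x**2 + 3/2) + 2*x - 3*log(x**2 + 3/2)/8 - sqrt(6)*atan(sqrt(6)*x/3) + 1/2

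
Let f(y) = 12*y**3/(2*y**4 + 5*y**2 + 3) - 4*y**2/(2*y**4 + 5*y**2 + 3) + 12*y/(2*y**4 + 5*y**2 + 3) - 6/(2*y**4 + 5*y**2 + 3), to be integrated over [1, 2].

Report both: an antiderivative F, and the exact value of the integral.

Antiderivative: F(y) = 3*log(4*y**2 + 6) - 2*atan(y); value = -3*log(10) - 2*atan(2) + pi/2 + 3*log(22)

Integrate term by term and add the pieces.
F(y) = 3*log(4*y**2 + 6) - 2*atan(y) is an antiderivative of f.
Check: d/dy[3*log(4*y**2 + 6) - 2*atan(y)] = (12*y**3 - 4*y**2 + 12*y - 6)/(2*y**4 + 5*y**2 + 3), which equals f(y).
F(2) = -2*atan(2) + 3*log(22); F(1) = -pi/2 + 3*log(10).
Integral = F(2) - F(1) = -3*log(10) - 2*atan(2) + pi/2 + 3*log(22).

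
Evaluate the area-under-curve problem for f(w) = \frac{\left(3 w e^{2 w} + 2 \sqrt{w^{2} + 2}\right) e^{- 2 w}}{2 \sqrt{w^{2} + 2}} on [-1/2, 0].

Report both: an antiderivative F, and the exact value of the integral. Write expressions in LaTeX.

A candidate is checked by its d/dw: the result must match f(w).
F(w) = \frac{3 \sqrt{w^{2} + 2}}{2} - \frac{e^{- 2 w}}{2} is an antiderivative of f.
Check: d/dw[\frac{3 \sqrt{w^{2} + 2}}{2} - \frac{e^{- 2 w}}{2}] = \frac{\left(3 w e^{2 w} + 2 \sqrt{w^{2} + 2}\right) e^{- 2 w}}{2 \sqrt{w^{2} + 2}} = f(w).
F(0) = - \frac{1}{2} + \frac{3 \sqrt{2}}{2}; F(-1/2) = \frac{9}{4} - \frac{e}{2}.
Integral = F(0) - F(-1/2) = - \frac{11}{4} + \frac{e}{2} + \frac{3 \sqrt{2}}{2}.

Antiderivative: F(w) = \frac{3 \sqrt{w^{2} + 2}}{2} - \frac{e^{- 2 w}}{2}; value = - \frac{11}{4} + \frac{e}{2} + \frac{3 \sqrt{2}}{2}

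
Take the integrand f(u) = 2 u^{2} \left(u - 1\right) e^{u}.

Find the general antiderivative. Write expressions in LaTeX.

Recognize the product-rule pattern: f = v'r + vr' with v = 2 u^{3} - 8 u^{2} + 16 u - 16, r = e^{u}, so integration by parts undoes it.
Check: d/du[2 \left(u - 2\right) \left(u^{2} - 2 u + 4\right) e^{u}] = 2 u^{3} e^{u} - 2 u^{2} e^{u}, which equals f(u).

F(u) = 2 \left(u - 2\right) \left(u^{2} - 2 u + 4\right) e^{u} + C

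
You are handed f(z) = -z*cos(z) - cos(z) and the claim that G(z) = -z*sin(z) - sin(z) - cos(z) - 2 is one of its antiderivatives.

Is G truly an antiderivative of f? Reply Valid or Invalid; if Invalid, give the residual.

Valid - differentiating G returns exactly f.

d/dz[G] = -z*cos(z) - cos(z)
This equals f(z) exactly, so the claim holds.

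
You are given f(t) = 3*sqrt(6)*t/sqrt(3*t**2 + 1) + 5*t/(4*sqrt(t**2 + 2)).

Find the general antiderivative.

Integrate term by term and add the pieces.
Check: d/dt[(5*sqrt(t**2 + 2) + 4*sqrt(6)*sqrt(3*t**2 + 1))/4] = (12*sqrt(6)*t*sqrt(t**2 + 2) + 5*t*sqrt(3*t**2 + 1))/(4*sqrt(t**2 + 2)*sqrt(3*t**2 + 1)), which equals f(t).

F(t) = (5*sqrt(t**2 + 2) + 4*sqrt(6)*sqrt(3*t**2 + 1))/4 + C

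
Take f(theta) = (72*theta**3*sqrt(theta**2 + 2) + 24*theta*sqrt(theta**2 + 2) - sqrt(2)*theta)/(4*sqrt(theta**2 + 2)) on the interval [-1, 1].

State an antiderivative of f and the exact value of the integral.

Antiderivative: F(theta) = -sqrt(2*theta**2 + 4)/4 + (3*theta**2 + 1)**2/2; value = 0

Whatever form F(theta) takes, F'(theta) = f(theta) is non-negotiable.
F(theta) = -sqrt(2*theta**2 + 4)/4 + (3*theta**2 + 1)**2/2 is an antiderivative of f.
Check: d/dtheta[-sqrt(2*theta**2 + 4)/4 + (3*theta**2 + 1)**2/2] = (72*theta**3*sqrt(theta**2 + 2) + 24*theta*sqrt(theta**2 + 2) - sqrt(2)*theta)/(4*sqrt(theta**2 + 2)) = f(theta).
F(1) = 8 - sqrt(6)/4; F(-1) = 8 - sqrt(6)/4.
Integral = F(1) - F(-1) = 0.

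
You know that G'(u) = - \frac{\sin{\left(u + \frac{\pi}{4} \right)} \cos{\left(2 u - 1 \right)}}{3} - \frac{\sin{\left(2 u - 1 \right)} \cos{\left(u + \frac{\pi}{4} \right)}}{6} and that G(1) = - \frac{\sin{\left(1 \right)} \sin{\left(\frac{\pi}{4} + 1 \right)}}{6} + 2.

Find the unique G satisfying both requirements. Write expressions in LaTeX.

G(u) = - \frac{\sin{\left(u + \frac{\pi}{4} \right)} \sin{\left(2 u - 1 \right)} - 12}{6}

Recognize the product-rule pattern: G'(u) = v'r + vr' with v = - \frac{\sin{\left(2 u - 1 \right)}}{6}, r = \sin{\left(u + \frac{\pi}{4} \right)}, so integration by parts undoes it.
A general antiderivative is - \frac{\sin{\left(u + \frac{\pi}{4} \right)} \sin{\left(2 u - 1 \right)}}{6} + C.
The condition gives C = - \frac{\sin{\left(1 \right)} \sin{\left(\frac{\pi}{4} + 1 \right)}}{6} + 2 - (- \frac{\sin{\left(1 \right)} \sin{\left(\frac{\pi}{4} + 1 \right)}}{6}) = 2.
So G(u) = - \frac{\sin{\left(u + \frac{\pi}{4} \right)} \sin{\left(2 u - 1 \right)} - 12}{6}.
Check: d/du[- \frac{\sin{\left(u + \frac{\pi}{4} \right)} \sin{\left(2 u - 1 \right)} - 12}{6}] = - \frac{\sin{\left(u + \frac{\pi}{4} \right)} \cos{\left(2 u - 1 \right)}}{3} - \frac{\sin{\left(2 u - 1 \right)} \cos{\left(u + \frac{\pi}{4} \right)}}{6} = G'(u).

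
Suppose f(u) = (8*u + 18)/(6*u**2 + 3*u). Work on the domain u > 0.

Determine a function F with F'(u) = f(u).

Factor the denominator (3*u*(2*u + 1)) and decompose: f = -28/(3*(2*u + 1)) + 6/u; each piece integrates to a log, atan, or power term.
Check: d/du[2*(9*log(u) - 7*log(u + 1/2))/3] = (8*u + 18)/(6*u**2 + 3*u) = f(u).

An antiderivative is F(u) = 2*(9*log(u) - 7*log(u + 1/2))/3.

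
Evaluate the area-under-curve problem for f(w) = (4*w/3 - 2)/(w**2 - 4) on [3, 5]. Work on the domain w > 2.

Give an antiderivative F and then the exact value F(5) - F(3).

Factor the denominator (3*(w - 2)*(w + 2)) and decompose: f = 7/(6*(w + 2)) + 1/(6*(w - 2)); each piece integrates to a log, atan, or power term.
F(w) = log(w - 2)/6 + 7*log(w + 2)/6 is an antiderivative of f.
Check: d/dw[log(w - 2)/6 + 7*log(w + 2)/6] = (4*w - 6)/(3*w**2 - 12), which equals f(w).
F(5) = log(3)/6 + 7*log(7)/6; F(3) = 7*log(5)/6.
Integral = F(5) - F(3) = -7*log(5)/6 + log(3)/6 + 7*log(7)/6.

Antiderivative: F(w) = log(w - 2)/6 + 7*log(w + 2)/6; value = -7*log(5)/6 + log(3)/6 + 7*log(7)/6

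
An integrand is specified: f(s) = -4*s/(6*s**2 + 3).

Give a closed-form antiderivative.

An antiderivative is F(s) = -log(2*s**2 + 1)/3.

The substitution u = 2*s**2 + 1 works: f is exactly (dF/du)*(du/ds) for that inner function.
Check: d/ds[-log(2*s**2 + 1)/3] = -4*s/(6*s**2 + 3) = f(s).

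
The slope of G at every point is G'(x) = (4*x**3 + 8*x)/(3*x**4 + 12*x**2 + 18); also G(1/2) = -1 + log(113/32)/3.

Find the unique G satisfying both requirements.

G(x) = (log(x**4/2 + 2*x**2 + 3) - 3)/3

The substitution u = x**4/2 + 2*x**2 + 3 works: G'(x) is exactly (dG/du)*(du/dx) for that inner function.
A general antiderivative is log(x**4/2 + 2*x**2 + 3)/3 + C.
The condition gives C = -1 + log(113/32)/3 - (log(113/32)/3) = -1.
So G(x) = (log(x**4/2 + 2*x**2 + 3) - 3)/3.
Check: d/dx[(log(x**4/2 + 2*x**2 + 3) - 3)/3] = (4*x**3 + 8*x)/(3*x**4 + 12*x**2 + 18) = G'(x).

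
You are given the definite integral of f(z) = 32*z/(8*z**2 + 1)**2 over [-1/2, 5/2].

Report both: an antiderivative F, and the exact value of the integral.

Antiderivative: F(z) = -1/(4*z**2 + 1/2); value = 32/51

f matches the chain-rule pattern g'(h)*h' with inner function h(z) = 4*z**2 + 1/2; substituting u = h(z) collapses the integral.
F(z) = -1/(4*z**2 + 1/2) is an antiderivative of f.
Check: d/dz[-1/(4*z**2 + 1/2)] = 32*z/(64*z**4 + 16*z**2 + 1), which equals f(z).
F(5/2) = -2/51; F(-1/2) = -2/3.
Integral = F(5/2) - F(-1/2) = 32/51.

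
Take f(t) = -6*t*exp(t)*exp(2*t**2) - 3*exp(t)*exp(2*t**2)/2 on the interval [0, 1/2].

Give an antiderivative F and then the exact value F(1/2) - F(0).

Recognize the product-rule pattern: f = u'v + uv' with u = -3*exp(t)/2, v = exp(2*t**2), so integration by parts undoes it.
F(t) = -3*exp(t)*exp(2*t**2)/2 is an antiderivative of f.
Check: d/dt[-3*exp(t)*exp(2*t**2)/2] = -6*t*exp(t)*exp(2*t**2) - 3*exp(t)*exp(2*t**2)/2 = f(t).
F(1/2) = -3*exp(1)/2; F(0) = -3/2.
Integral = F(1/2) - F(0) = 3/2 - 3*exp(1)/2.

Antiderivative: F(t) = -3*exp(t)*exp(2*t**2)/2; value = 3/2 - 3*exp(1)/2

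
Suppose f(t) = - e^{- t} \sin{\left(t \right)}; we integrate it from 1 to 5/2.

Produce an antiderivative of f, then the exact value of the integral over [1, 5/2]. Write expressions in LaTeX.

Since d/dt undoes antidifferentiation here, F'(t) = f(t) is required of F(t).
F(t) = \frac{\left(\sin{\left(t \right)} + \cos{\left(t \right)}\right) e^{- t}}{2} is an antiderivative of f.
Check: d/dt[\frac{\left(\sin{\left(t \right)} + \cos{\left(t \right)}\right) e^{- t}}{2}] = - e^{- t} \sin{\left(t \right)} = f(t).
F(5/2) = \frac{\cos{\left(\frac{5}{2} \right)}}{2 e^{\frac{5}{2}}} + \frac{\sin{\left(\frac{5}{2} \right)}}{2 e^{\frac{5}{2}}}; F(1) = \frac{\cos{\left(1 \right)}}{2 e} + \frac{\sin{\left(1 \right)}}{2 e}.
Integral = F(5/2) - F(1) = - \frac{\sin{\left(1 \right)}}{2 e} - \frac{\cos{\left(1 \right)}}{2 e} + \frac{\cos{\left(\frac{5}{2} \right)}}{2 e^{\frac{5}{2}}} + \frac{\sin{\left(\frac{5}{2} \right)}}{2 e^{\frac{5}{2}}}.

Antiderivative: F(t) = \frac{\left(\sin{\left(t \right)} + \cos{\left(t \right)}\right) e^{- t}}{2}; value = - \frac{\sin{\left(1 \right)}}{2 e} - \frac{\cos{\left(1 \right)}}{2 e} + \frac{\cos{\left(\frac{5}{2} \right)}}{2 e^{\frac{5}{2}}} + \frac{\sin{\left(\frac{5}{2} \right)}}{2 e^{\frac{5}{2}}}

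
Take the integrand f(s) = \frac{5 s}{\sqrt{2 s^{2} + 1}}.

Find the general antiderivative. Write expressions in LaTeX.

F(s) = \frac{5 \sqrt{2 s^{2} + 1}}{2} + C

The substitution u = 2 s^{2} + 1 works: f is exactly (dF/du)*(du/ds) for that inner function.
Check: d/ds[\frac{5 \sqrt{2 s^{2} + 1}}{2}] = \frac{5 s}{\sqrt{2 s^{2} + 1}} = f(s).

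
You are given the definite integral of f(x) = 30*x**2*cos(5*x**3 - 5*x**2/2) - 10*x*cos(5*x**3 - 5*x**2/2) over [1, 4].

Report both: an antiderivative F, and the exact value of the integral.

The substitution u = 5*x**3 - 5*x**2/2 works: f is exactly (dF/du)*(du/dx) for that inner function.
F(x) = 2*sin(5*x**3 - 5*x**2/2) is an antiderivative of f.
Check: d/dx[2*sin(5*x**3 - 5*x**2/2)] = 30*x**2*cos(5*x**3 - 5*x**2/2) - 10*x*cos(5*x**3 - 5*x**2/2) = f(x).
F(4) = 2*sin(280); F(1) = 2*sin(5/2).
Integral = F(4) - F(1) = -2*sin(5/2) + 2*sin(280).

Antiderivative: F(x) = 2*sin(5*x**3 - 5*x**2/2); value = -2*sin(5/2) + 2*sin(280)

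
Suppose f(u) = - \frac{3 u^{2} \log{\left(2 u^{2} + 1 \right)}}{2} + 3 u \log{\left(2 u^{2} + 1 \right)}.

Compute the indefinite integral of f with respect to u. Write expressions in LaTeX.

F(u) = - \frac{u^{3} \log{\left(2 u^{2} + 1 \right)}}{2} + \frac{u^{3}}{3} + \frac{3 u^{2} \log{\left(2 u^{2} + 1 \right)}}{2} - \frac{3 u^{2}}{2} - \frac{u}{2} + \frac{3 \log{\left(u^{2} + \frac{1}{2} \right)}}{4} + \frac{\sqrt{2} \operatorname{atan}{\left(\sqrt{2} u \right)}}{4} + C

Integrate term by term and add the pieces.
Check: d/du[- \frac{u^{3} \log{\left(2 u^{2} + 1 \right)}}{2} + \frac{u^{3}}{3} + \frac{3 u^{2} \log{\left(2 u^{2} + 1 \right)}}{2} - \frac{3 u^{2}}{2} - \frac{u}{2} + \frac{3 \log{\left(u^{2} + \frac{1}{2} \right)}}{4} + \frac{\sqrt{2} \operatorname{atan}{\left(\sqrt{2} u \right)}}{4}] = - \frac{3 u^{2} \log{\left(2 u^{2} + 1 \right)}}{2} + 3 u \log{\left(2 u^{2} + 1 \right)} = f(u).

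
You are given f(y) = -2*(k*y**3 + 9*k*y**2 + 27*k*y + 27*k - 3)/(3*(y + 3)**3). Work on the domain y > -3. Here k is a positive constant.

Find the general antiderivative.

F(y) = -2*k*y/3 - 1/(y**2 + 6*y + 9) + C

For F(y) to be correct the identity F'(y) - f(y) = 0 must hold.
Check: d/dy[-2*k*y/3 - 1/(y**2 + 6*y + 9)] = (-2*k*y**3 - 18*k*y**2 - 54*k*y - 54*k + 6)/(3*y**3 + 27*y**2 + 81*y + 81), which equals f(y).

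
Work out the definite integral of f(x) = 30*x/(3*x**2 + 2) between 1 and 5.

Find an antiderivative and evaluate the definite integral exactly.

The substitution u = 2*x**2 + 4/3 works: f is exactly (dF/du)*(du/dx) for that inner function.
F(x) = 5*log(2*x**2 + 4/3) is an antiderivative of f.
Check: d/dx[5*log(2*x**2 + 4/3)] = 30*x/(3*x**2 + 2) = f(x).
F(5) = 5*log(154/3); F(1) = 5*log(10/3).
Integral = F(5) - F(1) = -5*log(10/3) + 5*log(154/3).

Antiderivative: F(x) = 5*log(2*x**2 + 4/3); value = -5*log(10/3) + 5*log(154/3)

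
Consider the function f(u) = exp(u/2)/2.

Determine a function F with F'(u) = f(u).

Any candidate F(u) must reproduce f(u) exactly when differentiated.
Check: d/du[exp(u/2)] = exp(u/2)/2 = f(u).

An antiderivative is F(u) = exp(u/2).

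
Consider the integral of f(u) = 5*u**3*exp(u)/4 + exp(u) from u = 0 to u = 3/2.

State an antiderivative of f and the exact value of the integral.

Antiderivative: F(u) = (5*u**3 - 15*u**2 + 30*u - 26)*exp(u)/4; value = 17*exp(3/2)/32 + 13/2

f has the shape v'r + vr' for v = 5*u**3/4 - 15*u**2/4 + 15*u/2 - 13/2 and r = exp(u) — it is the derivative of the product v*r.
F(u) = (5*u**3 - 15*u**2 + 30*u - 26)*exp(u)/4 is an antiderivative of f.
Check: d/du[(5*u**3 - 15*u**2 + 30*u - 26)*exp(u)/4] = 5*u**3*exp(u)/4 + exp(u) = f(u).
F(3/2) = 17*exp(3/2)/32; F(0) = -13/2.
Integral = F(3/2) - F(0) = 17*exp(3/2)/32 + 13/2.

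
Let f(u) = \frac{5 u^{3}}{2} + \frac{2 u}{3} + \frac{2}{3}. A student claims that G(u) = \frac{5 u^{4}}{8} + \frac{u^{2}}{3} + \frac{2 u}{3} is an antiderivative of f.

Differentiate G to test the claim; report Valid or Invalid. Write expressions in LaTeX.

Valid. The derivative of G reproduces f.

d/du[G] = \frac{5 u^{3}}{2} + \frac{2 u}{3} + \frac{2}{3}
This equals f(u) exactly, so the claim holds.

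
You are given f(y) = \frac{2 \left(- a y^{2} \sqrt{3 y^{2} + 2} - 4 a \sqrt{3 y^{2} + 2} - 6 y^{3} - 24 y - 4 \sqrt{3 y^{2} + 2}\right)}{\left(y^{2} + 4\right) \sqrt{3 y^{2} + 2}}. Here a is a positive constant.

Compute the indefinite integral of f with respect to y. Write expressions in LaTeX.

F(y) = 2 \left(- a y - 2 \sqrt{3 y^{2} + 2} - 2 \operatorname{atan}{\left(\frac{y}{2} \right)}\right) + C

Since d/dy undoes antidifferentiation here, F'(y) = f(y) is required of F(y).
Check: d/dy[2 \left(- a y - 2 \sqrt{3 y^{2} + 2} - 2 \operatorname{atan}{\left(\frac{y}{2} \right)}\right)] = \frac{- 2 a y^{2} \sqrt{3 y^{2} + 2} - 8 a \sqrt{3 y^{2} + 2} - 12 y^{3} - 48 y - 8 \sqrt{3 y^{2} + 2}}{y^{2} \sqrt{3 y^{2} + 2} + 4 \sqrt{3 y^{2} + 2}}, which equals f(y).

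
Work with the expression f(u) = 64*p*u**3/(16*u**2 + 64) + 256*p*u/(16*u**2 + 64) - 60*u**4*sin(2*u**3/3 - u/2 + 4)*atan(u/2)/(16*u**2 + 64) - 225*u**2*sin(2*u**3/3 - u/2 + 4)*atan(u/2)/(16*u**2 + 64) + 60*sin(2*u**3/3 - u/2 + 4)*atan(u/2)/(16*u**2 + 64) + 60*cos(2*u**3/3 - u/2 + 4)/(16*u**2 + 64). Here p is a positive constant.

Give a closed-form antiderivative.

Integrate term by term and add the pieces.
Check: d/du[2*p*u**2 + 15*cos(2*u**3/3 - u/2 + 4)*atan(u/2)/8] = (64*p*u**3 + 256*p*u - 60*u**4*sin(2*u**3/3 - u/2 + 4)*atan(u/2) - 225*u**2*sin(2*u**3/3 - u/2 + 4)*atan(u/2) + 60*sin(2*u**3/3 - u/2 + 4)*atan(u/2) + 60*cos(2*u**3/3 - u/2 + 4))/(16*u**2 + 64), which equals f(u).

An antiderivative is F(u) = 2*p*u**2 + 15*cos(2*u**3/3 - u/2 + 4)*atan(u/2)/8.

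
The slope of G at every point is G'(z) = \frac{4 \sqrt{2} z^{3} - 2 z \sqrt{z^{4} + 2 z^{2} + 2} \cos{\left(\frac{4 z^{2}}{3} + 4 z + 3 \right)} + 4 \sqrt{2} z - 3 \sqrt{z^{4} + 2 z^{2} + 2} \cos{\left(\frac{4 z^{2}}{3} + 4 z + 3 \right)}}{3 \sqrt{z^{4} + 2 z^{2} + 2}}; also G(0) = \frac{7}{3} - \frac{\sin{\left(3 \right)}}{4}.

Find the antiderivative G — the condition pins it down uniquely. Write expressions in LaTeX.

The proposed G(z) is checked by its d/dz: the result must match the given G'(z).
A general antiderivative is \frac{4 \sqrt{\frac{z^{4}}{2} + z^{2} + 1}}{3} - \frac{\sin{\left(\frac{4 z^{2}}{3} + 4 z + 3 \right)}}{4} + C.
The condition gives C = \frac{7}{3} - \frac{\sin{\left(3 \right)}}{4} - (\frac{4}{3} - \frac{\sin{\left(3 \right)}}{4}) = 1.
So G(z) = - \frac{- 8 \sqrt{2} \sqrt{z^{4} + 2 z^{2} + 2} + 3 \sin{\left(\frac{4 z^{2}}{3} + 4 z + 3 \right)} - 12}{12}.
Check: d/dz[- \frac{- 8 \sqrt{2} \sqrt{z^{4} + 2 z^{2} + 2} + 3 \sin{\left(\frac{4 z^{2}}{3} + 4 z + 3 \right)} - 12}{12}] = \frac{4 \sqrt{2} z^{3} - 2 z \sqrt{z^{4} + 2 z^{2} + 2} \cos{\left(\frac{4 z^{2}}{3} + 4 z + 3 \right)} + 4 \sqrt{2} z - 3 \sqrt{z^{4} + 2 z^{2} + 2} \cos{\left(\frac{4 z^{2}}{3} + 4 z + 3 \right)}}{3 \sqrt{z^{4} + 2 z^{2} + 2}} = G'(z).

G(z) = - \frac{- 8 \sqrt{2} \sqrt{z^{4} + 2 z^{2} + 2} + 3 \sin{\left(\frac{4 z^{2}}{3} + 4 z + 3 \right)} - 12}{12}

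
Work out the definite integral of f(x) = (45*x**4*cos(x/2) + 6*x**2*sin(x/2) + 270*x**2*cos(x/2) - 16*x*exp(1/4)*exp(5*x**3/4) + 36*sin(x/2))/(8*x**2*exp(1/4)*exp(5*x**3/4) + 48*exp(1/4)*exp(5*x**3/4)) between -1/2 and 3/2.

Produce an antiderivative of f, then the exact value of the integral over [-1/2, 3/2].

Antiderivative: F(x) = (-2*exp(1/4)*exp(5*x**3/4)*log(x**2/2 + 3) - 3*cos(x/2))*exp(-1/4)*exp(-5*x**3/4)/2; value = -log(33/8) - 3*exp(-143/32)*cos(3/4)/2 + log(25/8) + 3*exp(-3/32)*cos(1/4)/2

Differentiate the proposed F(x) back; it has to land on f(x) exactly.
F(x) = (-2*exp(1/4)*exp(5*x**3/4)*log(x**2/2 + 3) - 3*cos(x/2))*exp(-1/4)*exp(-5*x**3/4)/2 is an antiderivative of f.
Check: d/dx[(-2*exp(1/4)*exp(5*x**3/4)*log(x**2/2 + 3) - 3*cos(x/2))*exp(-1/4)*exp(-5*x**3/4)/2] = (45*x**4*cos(x/2) + 6*x**2*sin(x/2) + 270*x**2*cos(x/2) - 16*x*exp(1/4)*exp(5*x**3/4) + 36*sin(x/2))/(8*x**2*exp(1/4)*exp(5*x**3/4) + 48*exp(1/4)*exp(5*x**3/4)) = f(x).
F(3/2) = -log(33/8) - 3*exp(-143/32)*cos(3/4)/2; F(-1/2) = -3*exp(-3/32)*cos(1/4)/2 - log(25/8).
Integral = F(3/2) - F(-1/2) = -log(33/8) - 3*exp(-143/32)*cos(3/4)/2 + log(25/8) + 3*exp(-3/32)*cos(1/4)/2.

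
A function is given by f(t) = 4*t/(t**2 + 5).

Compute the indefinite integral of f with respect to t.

F(t) = 2*log(t**2 + 5) + C

The substitution u = t**2 + 5 works: f is exactly (dF/du)*(du/dt) for that inner function.
Check: d/dt[2*log(t**2 + 5)] = 4*t/(t**2 + 5) = f(t).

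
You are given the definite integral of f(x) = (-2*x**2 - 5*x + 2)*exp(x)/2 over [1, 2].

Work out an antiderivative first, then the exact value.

Recognize the product-rule pattern: f = u'v + uv' with u = -x**2 - x/2 + 3/2, v = exp(x), so integration by parts undoes it.
F(x) = -x**2*exp(x) - x*exp(x)/2 + 3*exp(x)/2 is an antiderivative of f.
Check: d/dx[-x**2*exp(x) - x*exp(x)/2 + 3*exp(x)/2] = -x**2*exp(x) - 5*x*exp(x)/2 + exp(x), which equals f(x).
F(2) = -7*exp(2)/2; F(1) = 0.
Integral = F(2) - F(1) = -7*exp(2)/2.

Antiderivative: F(x) = -x**2*exp(x) - x*exp(x)/2 + 3*exp(x)/2; value = -7*exp(2)/2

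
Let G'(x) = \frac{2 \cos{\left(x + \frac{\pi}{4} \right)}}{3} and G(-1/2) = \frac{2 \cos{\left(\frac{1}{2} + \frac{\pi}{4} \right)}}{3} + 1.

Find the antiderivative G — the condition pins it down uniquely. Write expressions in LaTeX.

G(x) = \frac{2 \sin{\left(x + \frac{\pi}{4} \right)} + 3}{3}

A first test for any G(x): its x-derivative must equal the given G'(x).
A general antiderivative is \frac{2 \sin{\left(x + \frac{\pi}{4} \right)}}{3} + C.
The condition gives C = \frac{2 \cos{\left(\frac{1}{2} + \frac{\pi}{4} \right)}}{3} + 1 - (\frac{2 \cos{\left(\frac{1}{2} + \frac{\pi}{4} \right)}}{3}) = 1.
So G(x) = \frac{2 \sin{\left(x + \frac{\pi}{4} \right)} + 3}{3}.
Check: d/dx[\frac{2 \sin{\left(x + \frac{\pi}{4} \right)} + 3}{3}] = \frac{2 \cos{\left(x + \frac{\pi}{4} \right)}}{3} = G'(x).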